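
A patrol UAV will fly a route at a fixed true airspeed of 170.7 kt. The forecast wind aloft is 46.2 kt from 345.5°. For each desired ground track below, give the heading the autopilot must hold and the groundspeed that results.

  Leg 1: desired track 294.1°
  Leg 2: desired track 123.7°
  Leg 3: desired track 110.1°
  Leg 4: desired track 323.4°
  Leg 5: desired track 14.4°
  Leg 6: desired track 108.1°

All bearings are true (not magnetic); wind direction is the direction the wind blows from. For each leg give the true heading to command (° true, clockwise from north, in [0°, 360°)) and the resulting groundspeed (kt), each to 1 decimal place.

Leg 1: heading=306.3°, groundspeed=138.0 kt
Leg 2: heading=113.3°, groundspeed=202.3 kt
Leg 3: heading=97.2°, groundspeed=192.6 kt
Leg 4: heading=329.2°, groundspeed=127.0 kt
Leg 5: heading=6.9°, groundspeed=128.8 kt
Leg 6: heading=94.9°, groundspeed=191.1 kt

Leg 1: desired track 294.1°; wind correction +12.2° → command heading 306.3°, groundspeed 138.0 kt
Leg 2: desired track 123.7°; wind correction -10.4° → command heading 113.3°, groundspeed 202.3 kt
Leg 3: desired track 110.1°; wind correction -12.9° → command heading 97.2°, groundspeed 192.6 kt
Leg 4: desired track 323.4°; wind correction +5.8° → command heading 329.2°, groundspeed 127.0 kt
Leg 5: desired track 14.4°; wind correction -7.5° → command heading 6.9°, groundspeed 128.8 kt
Leg 6: desired track 108.1°; wind correction -13.2° → command heading 94.9°, groundspeed 191.1 kt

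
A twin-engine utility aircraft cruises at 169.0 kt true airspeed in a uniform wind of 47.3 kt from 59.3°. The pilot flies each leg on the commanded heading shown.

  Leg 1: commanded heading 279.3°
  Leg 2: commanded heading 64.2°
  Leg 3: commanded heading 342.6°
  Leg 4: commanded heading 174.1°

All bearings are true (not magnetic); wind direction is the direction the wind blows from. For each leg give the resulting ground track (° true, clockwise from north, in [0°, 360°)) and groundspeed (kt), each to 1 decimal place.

Leg 1: heading 279.3°; drift -8.4° → track 270.9°, groundspeed 207.5 kt
Leg 2: heading 64.2°; drift +1.9° → track 66.1°, groundspeed 121.9 kt
Leg 3: heading 342.6°; drift -16.2° → track 326.4°, groundspeed 164.7 kt
Leg 4: heading 174.1°; drift +12.8° → track 186.9°, groundspeed 193.7 kt

Leg 1: track=270.9°, groundspeed=207.5 kt
Leg 2: track=66.1°, groundspeed=121.9 kt
Leg 3: track=326.4°, groundspeed=164.7 kt
Leg 4: track=186.9°, groundspeed=193.7 kt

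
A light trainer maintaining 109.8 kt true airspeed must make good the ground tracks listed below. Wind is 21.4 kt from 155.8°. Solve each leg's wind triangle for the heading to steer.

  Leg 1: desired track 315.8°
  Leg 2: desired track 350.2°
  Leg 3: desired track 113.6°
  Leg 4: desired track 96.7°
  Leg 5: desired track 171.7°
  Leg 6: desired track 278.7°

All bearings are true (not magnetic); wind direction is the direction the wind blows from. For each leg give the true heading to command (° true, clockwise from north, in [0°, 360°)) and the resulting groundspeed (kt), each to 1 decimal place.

Leg 1: heading=312.0°, groundspeed=129.7 kt
Leg 2: heading=353.0°, groundspeed=130.4 kt
Leg 3: heading=121.1°, groundspeed=93.0 kt
Leg 4: heading=106.3°, groundspeed=97.3 kt
Leg 5: heading=168.6°, groundspeed=89.1 kt
Leg 6: heading=269.3°, groundspeed=119.9 kt

Leg 1: desired track 315.8°; wind correction -3.8° → command heading 312.0°, groundspeed 129.7 kt
Leg 2: desired track 350.2°; wind correction +2.8° → command heading 353.0°, groundspeed 130.4 kt
Leg 3: desired track 113.6°; wind correction +7.5° → command heading 121.1°, groundspeed 93.0 kt
Leg 4: desired track 96.7°; wind correction +9.6° → command heading 106.3°, groundspeed 97.3 kt
Leg 5: desired track 171.7°; wind correction -3.1° → command heading 168.6°, groundspeed 89.1 kt
Leg 6: desired track 278.7°; wind correction -9.4° → command heading 269.3°, groundspeed 119.9 kt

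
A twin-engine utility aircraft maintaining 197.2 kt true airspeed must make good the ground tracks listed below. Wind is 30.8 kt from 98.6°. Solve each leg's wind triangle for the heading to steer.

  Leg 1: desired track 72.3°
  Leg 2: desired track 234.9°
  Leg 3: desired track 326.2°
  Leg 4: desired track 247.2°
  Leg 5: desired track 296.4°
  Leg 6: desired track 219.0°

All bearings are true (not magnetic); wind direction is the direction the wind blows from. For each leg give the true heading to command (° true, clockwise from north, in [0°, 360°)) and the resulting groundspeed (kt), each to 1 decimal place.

Leg 1: desired track 72.3°; wind correction +4.0° → command heading 76.3°, groundspeed 169.1 kt
Leg 2: desired track 234.9°; wind correction -6.2° → command heading 228.7°, groundspeed 218.3 kt
Leg 3: desired track 326.2°; wind correction +6.6° → command heading 332.8°, groundspeed 216.7 kt
Leg 4: desired track 247.2°; wind correction -4.7° → command heading 242.5°, groundspeed 222.8 kt
Leg 5: desired track 296.4°; wind correction +2.7° → command heading 299.1°, groundspeed 226.3 kt
Leg 6: desired track 219.0°; wind correction -7.7° → command heading 211.3°, groundspeed 211.0 kt

Leg 1: heading=76.3°, groundspeed=169.1 kt
Leg 2: heading=228.7°, groundspeed=218.3 kt
Leg 3: heading=332.8°, groundspeed=216.7 kt
Leg 4: heading=242.5°, groundspeed=222.8 kt
Leg 5: heading=299.1°, groundspeed=226.3 kt
Leg 6: heading=211.3°, groundspeed=211.0 kt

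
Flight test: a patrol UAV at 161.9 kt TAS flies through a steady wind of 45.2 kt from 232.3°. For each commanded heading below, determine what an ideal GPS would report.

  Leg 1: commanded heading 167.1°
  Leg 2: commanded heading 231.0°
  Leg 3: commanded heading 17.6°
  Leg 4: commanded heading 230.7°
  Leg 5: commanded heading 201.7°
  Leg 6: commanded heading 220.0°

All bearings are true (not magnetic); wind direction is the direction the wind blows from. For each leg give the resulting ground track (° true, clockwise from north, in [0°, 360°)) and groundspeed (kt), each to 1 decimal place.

Leg 1: heading 167.1°; drift -16.0° → track 151.1°, groundspeed 148.7 kt
Leg 2: heading 231.0°; drift -0.5° → track 230.5°, groundspeed 116.7 kt
Leg 3: heading 17.6°; drift +7.4° → track 25.0°, groundspeed 200.7 kt
Leg 4: heading 230.7°; drift -0.6° → track 230.1°, groundspeed 116.7 kt
Leg 5: heading 201.7°; drift -10.6° → track 191.1°, groundspeed 125.1 kt
Leg 6: heading 220.0°; drift -4.7° → track 215.3°, groundspeed 118.1 kt

Leg 1: track=151.1°, groundspeed=148.7 kt
Leg 2: track=230.5°, groundspeed=116.7 kt
Leg 3: track=25.0°, groundspeed=200.7 kt
Leg 4: track=230.1°, groundspeed=116.7 kt
Leg 5: track=191.1°, groundspeed=125.1 kt
Leg 6: track=215.3°, groundspeed=118.1 kt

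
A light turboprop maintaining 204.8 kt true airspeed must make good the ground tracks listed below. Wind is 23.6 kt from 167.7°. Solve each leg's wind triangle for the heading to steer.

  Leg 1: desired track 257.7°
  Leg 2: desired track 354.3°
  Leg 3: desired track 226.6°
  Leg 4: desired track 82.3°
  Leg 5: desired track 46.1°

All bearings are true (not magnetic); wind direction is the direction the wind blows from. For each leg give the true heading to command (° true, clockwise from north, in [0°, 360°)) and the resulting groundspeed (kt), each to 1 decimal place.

Leg 1: desired track 257.7°; wind correction -6.6° → command heading 251.1°, groundspeed 203.4 kt
Leg 2: desired track 354.3°; wind correction +0.8° → command heading 355.1°, groundspeed 228.2 kt
Leg 3: desired track 226.6°; wind correction -5.7° → command heading 220.9°, groundspeed 191.6 kt
Leg 4: desired track 82.3°; wind correction +6.6° → command heading 88.9°, groundspeed 201.6 kt
Leg 5: desired track 46.1°; wind correction +5.6° → command heading 51.7°, groundspeed 216.2 kt

Leg 1: heading=251.1°, groundspeed=203.4 kt
Leg 2: heading=355.1°, groundspeed=228.2 kt
Leg 3: heading=220.9°, groundspeed=191.6 kt
Leg 4: heading=88.9°, groundspeed=201.6 kt
Leg 5: heading=51.7°, groundspeed=216.2 kt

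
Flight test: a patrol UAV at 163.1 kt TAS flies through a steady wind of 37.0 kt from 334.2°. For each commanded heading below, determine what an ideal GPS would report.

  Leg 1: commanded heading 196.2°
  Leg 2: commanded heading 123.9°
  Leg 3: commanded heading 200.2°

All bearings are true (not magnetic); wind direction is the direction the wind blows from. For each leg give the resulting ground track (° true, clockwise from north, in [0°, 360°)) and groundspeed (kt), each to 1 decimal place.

Leg 1: track=188.8°, groundspeed=192.2 kt
Leg 2: track=129.4°, groundspeed=195.9 kt
Leg 3: track=192.2°, groundspeed=190.7 kt

Leg 1: heading 196.2°; drift -7.4° → track 188.8°, groundspeed 192.2 kt
Leg 2: heading 123.9°; drift +5.5° → track 129.4°, groundspeed 195.9 kt
Leg 3: heading 200.2°; drift -8.0° → track 192.2°, groundspeed 190.7 kt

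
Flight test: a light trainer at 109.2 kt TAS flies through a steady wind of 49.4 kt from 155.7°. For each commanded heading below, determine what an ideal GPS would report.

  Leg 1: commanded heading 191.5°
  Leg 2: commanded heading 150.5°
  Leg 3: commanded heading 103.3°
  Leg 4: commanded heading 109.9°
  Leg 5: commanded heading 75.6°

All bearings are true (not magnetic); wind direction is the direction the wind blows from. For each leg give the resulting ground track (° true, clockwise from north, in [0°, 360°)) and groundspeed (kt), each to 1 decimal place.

Leg 1: track=214.2°, groundspeed=74.9 kt
Leg 2: track=146.2°, groundspeed=60.2 kt
Leg 3: track=77.0°, groundspeed=88.2 kt
Leg 4: track=84.6°, groundspeed=82.7 kt
Leg 5: track=49.8°, groundspeed=111.8 kt

Leg 1: heading 191.5°; drift +22.7° → track 214.2°, groundspeed 74.9 kt
Leg 2: heading 150.5°; drift -4.3° → track 146.2°, groundspeed 60.2 kt
Leg 3: heading 103.3°; drift -26.3° → track 77.0°, groundspeed 88.2 kt
Leg 4: heading 109.9°; drift -25.3° → track 84.6°, groundspeed 82.7 kt
Leg 5: heading 75.6°; drift -25.8° → track 49.8°, groundspeed 111.8 kt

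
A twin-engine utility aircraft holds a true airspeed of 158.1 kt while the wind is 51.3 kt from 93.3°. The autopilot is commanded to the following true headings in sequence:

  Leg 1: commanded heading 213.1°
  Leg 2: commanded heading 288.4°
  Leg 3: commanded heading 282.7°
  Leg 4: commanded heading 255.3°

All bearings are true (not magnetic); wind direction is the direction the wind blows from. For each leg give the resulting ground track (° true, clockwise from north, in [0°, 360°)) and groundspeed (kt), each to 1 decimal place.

Leg 1: heading 213.1°; drift +13.6° → track 226.7°, groundspeed 188.9 kt
Leg 2: heading 288.4°; drift -3.7° → track 284.7°, groundspeed 208.1 kt
Leg 3: heading 282.7°; drift -2.3° → track 280.4°, groundspeed 208.9 kt
Leg 4: heading 255.3°; drift +4.4° → track 259.7°, groundspeed 207.5 kt

Leg 1: track=226.7°, groundspeed=188.9 kt
Leg 2: track=284.7°, groundspeed=208.1 kt
Leg 3: track=280.4°, groundspeed=208.9 kt
Leg 4: track=259.7°, groundspeed=207.5 kt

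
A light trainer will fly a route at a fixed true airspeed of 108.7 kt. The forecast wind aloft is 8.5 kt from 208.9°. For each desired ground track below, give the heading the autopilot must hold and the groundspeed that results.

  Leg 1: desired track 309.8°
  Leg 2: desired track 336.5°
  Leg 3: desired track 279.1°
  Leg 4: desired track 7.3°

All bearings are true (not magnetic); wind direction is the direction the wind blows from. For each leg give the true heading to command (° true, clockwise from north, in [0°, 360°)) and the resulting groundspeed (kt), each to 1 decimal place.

Leg 1: heading=305.4°, groundspeed=110.0 kt
Leg 2: heading=332.9°, groundspeed=113.7 kt
Leg 3: heading=274.9°, groundspeed=105.5 kt
Leg 4: heading=5.7°, groundspeed=116.6 kt

Leg 1: desired track 309.8°; wind correction -4.4° → command heading 305.4°, groundspeed 110.0 kt
Leg 2: desired track 336.5°; wind correction -3.6° → command heading 332.9°, groundspeed 113.7 kt
Leg 3: desired track 279.1°; wind correction -4.2° → command heading 274.9°, groundspeed 105.5 kt
Leg 4: desired track 7.3°; wind correction -1.6° → command heading 5.7°, groundspeed 116.6 kt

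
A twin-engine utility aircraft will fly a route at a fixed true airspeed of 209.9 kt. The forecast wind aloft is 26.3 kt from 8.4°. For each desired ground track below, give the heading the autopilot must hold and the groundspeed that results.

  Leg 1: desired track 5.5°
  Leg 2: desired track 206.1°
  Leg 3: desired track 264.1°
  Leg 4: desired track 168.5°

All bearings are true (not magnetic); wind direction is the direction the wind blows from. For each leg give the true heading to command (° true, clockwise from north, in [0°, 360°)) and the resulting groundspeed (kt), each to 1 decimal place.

Leg 1: heading=5.9°, groundspeed=183.6 kt
Leg 2: heading=208.3°, groundspeed=234.8 kt
Leg 3: heading=271.1°, groundspeed=214.8 kt
Leg 4: heading=166.1°, groundspeed=234.4 kt

Leg 1: desired track 5.5°; wind correction +0.4° → command heading 5.9°, groundspeed 183.6 kt
Leg 2: desired track 206.1°; wind correction +2.2° → command heading 208.3°, groundspeed 234.8 kt
Leg 3: desired track 264.1°; wind correction +7.0° → command heading 271.1°, groundspeed 214.8 kt
Leg 4: desired track 168.5°; wind correction -2.4° → command heading 166.1°, groundspeed 234.4 kt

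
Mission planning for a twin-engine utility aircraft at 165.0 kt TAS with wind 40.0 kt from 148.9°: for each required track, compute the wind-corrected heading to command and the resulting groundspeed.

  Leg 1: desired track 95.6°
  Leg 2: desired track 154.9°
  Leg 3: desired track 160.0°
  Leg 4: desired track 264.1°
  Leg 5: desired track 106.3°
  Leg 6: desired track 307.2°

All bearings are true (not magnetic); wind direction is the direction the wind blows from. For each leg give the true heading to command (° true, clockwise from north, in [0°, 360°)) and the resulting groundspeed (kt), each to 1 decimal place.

Leg 1: heading=106.8°, groundspeed=137.9 kt
Leg 2: heading=153.4°, groundspeed=125.2 kt
Leg 3: heading=157.3°, groundspeed=125.6 kt
Leg 4: heading=251.4°, groundspeed=178.0 kt
Leg 5: heading=115.7°, groundspeed=133.3 kt
Leg 6: heading=302.1°, groundspeed=201.5 kt

Leg 1: desired track 95.6°; wind correction +11.2° → command heading 106.8°, groundspeed 137.9 kt
Leg 2: desired track 154.9°; wind correction -1.5° → command heading 153.4°, groundspeed 125.2 kt
Leg 3: desired track 160.0°; wind correction -2.7° → command heading 157.3°, groundspeed 125.6 kt
Leg 4: desired track 264.1°; wind correction -12.7° → command heading 251.4°, groundspeed 178.0 kt
Leg 5: desired track 106.3°; wind correction +9.4° → command heading 115.7°, groundspeed 133.3 kt
Leg 6: desired track 307.2°; wind correction -5.1° → command heading 302.1°, groundspeed 201.5 kt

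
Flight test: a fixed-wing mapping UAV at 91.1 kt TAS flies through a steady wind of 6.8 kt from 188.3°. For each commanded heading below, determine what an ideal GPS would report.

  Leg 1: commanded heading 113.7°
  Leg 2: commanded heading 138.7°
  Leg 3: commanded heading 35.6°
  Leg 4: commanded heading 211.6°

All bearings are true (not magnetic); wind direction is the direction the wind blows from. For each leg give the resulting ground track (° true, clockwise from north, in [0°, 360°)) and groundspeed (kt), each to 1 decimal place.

Leg 1: heading 113.7°; drift -4.2° → track 109.5°, groundspeed 89.5 kt
Leg 2: heading 138.7°; drift -3.4° → track 135.3°, groundspeed 86.8 kt
Leg 3: heading 35.6°; drift -1.8° → track 33.8°, groundspeed 97.2 kt
Leg 4: heading 211.6°; drift +1.8° → track 213.4°, groundspeed 84.9 kt

Leg 1: track=109.5°, groundspeed=89.5 kt
Leg 2: track=135.3°, groundspeed=86.8 kt
Leg 3: track=33.8°, groundspeed=97.2 kt
Leg 4: track=213.4°, groundspeed=84.9 kt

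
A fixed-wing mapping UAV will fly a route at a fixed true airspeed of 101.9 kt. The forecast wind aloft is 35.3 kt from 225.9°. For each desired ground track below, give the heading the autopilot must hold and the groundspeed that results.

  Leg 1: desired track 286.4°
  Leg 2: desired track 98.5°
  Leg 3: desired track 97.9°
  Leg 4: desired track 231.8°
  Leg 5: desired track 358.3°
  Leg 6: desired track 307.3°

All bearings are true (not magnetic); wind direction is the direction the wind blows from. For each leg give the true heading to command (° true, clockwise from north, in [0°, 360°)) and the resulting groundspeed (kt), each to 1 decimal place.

Leg 1: desired track 286.4°; wind correction -17.5° → command heading 268.9°, groundspeed 79.8 kt
Leg 2: desired track 98.5°; wind correction +16.0° → command heading 114.5°, groundspeed 119.4 kt
Leg 3: desired track 97.9°; wind correction +15.8° → command heading 113.7°, groundspeed 119.8 kt
Leg 4: desired track 231.8°; wind correction -2.0° → command heading 229.8°, groundspeed 66.7 kt
Leg 5: desired track 358.3°; wind correction -14.8° → command heading 343.5°, groundspeed 122.3 kt
Leg 6: desired track 307.3°; wind correction -20.0° → command heading 287.3°, groundspeed 90.5 kt

Leg 1: heading=268.9°, groundspeed=79.8 kt
Leg 2: heading=114.5°, groundspeed=119.4 kt
Leg 3: heading=113.7°, groundspeed=119.8 kt
Leg 4: heading=229.8°, groundspeed=66.7 kt
Leg 5: heading=343.5°, groundspeed=122.3 kt
Leg 6: heading=287.3°, groundspeed=90.5 kt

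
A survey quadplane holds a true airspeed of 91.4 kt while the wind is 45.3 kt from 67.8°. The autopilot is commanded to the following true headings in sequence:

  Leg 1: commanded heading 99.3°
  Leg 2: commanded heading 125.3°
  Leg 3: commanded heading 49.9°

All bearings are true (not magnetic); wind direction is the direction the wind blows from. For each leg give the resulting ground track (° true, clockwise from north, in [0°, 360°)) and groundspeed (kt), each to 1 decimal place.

Leg 1: heading 99.3°; drift +24.2° → track 123.5°, groundspeed 57.8 kt
Leg 2: heading 125.3°; drift +29.7° → track 155.0°, groundspeed 77.2 kt
Leg 3: heading 49.9°; drift -16.1° → track 33.8°, groundspeed 50.3 kt

Leg 1: track=123.5°, groundspeed=57.8 kt
Leg 2: track=155.0°, groundspeed=77.2 kt
Leg 3: track=33.8°, groundspeed=50.3 kt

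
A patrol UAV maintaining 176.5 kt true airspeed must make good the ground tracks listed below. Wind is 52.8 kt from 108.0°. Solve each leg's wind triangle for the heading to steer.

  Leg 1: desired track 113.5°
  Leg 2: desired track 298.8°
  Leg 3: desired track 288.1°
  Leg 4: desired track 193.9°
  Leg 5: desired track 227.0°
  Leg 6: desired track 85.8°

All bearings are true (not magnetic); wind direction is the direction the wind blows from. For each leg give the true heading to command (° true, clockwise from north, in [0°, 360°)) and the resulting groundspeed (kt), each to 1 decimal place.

Leg 1: heading=111.9°, groundspeed=123.9 kt
Leg 2: heading=302.0°, groundspeed=228.1 kt
Leg 3: heading=288.1°, groundspeed=229.3 kt
Leg 4: heading=176.5°, groundspeed=164.7 kt
Leg 5: heading=211.8°, groundspeed=195.9 kt
Leg 6: heading=92.3°, groundspeed=126.5 kt

Leg 1: desired track 113.5°; wind correction -1.6° → command heading 111.9°, groundspeed 123.9 kt
Leg 2: desired track 298.8°; wind correction +3.2° → command heading 302.0°, groundspeed 228.1 kt
Leg 3: desired track 288.1°; wind correction +0.0° → command heading 288.1°, groundspeed 229.3 kt
Leg 4: desired track 193.9°; wind correction -17.4° → command heading 176.5°, groundspeed 164.7 kt
Leg 5: desired track 227.0°; wind correction -15.2° → command heading 211.8°, groundspeed 195.9 kt
Leg 6: desired track 85.8°; wind correction +6.5° → command heading 92.3°, groundspeed 126.5 kt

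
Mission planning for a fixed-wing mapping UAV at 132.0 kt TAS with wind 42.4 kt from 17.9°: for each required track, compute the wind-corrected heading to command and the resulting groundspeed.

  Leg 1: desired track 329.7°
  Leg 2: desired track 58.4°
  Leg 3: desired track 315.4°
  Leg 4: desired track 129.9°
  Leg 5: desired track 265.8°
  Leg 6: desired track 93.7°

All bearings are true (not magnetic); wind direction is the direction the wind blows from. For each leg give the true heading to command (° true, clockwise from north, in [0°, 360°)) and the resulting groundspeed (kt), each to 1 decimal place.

Leg 1: heading=343.6°, groundspeed=99.9 kt
Leg 2: heading=46.4°, groundspeed=96.9 kt
Leg 3: heading=332.0°, groundspeed=107.0 kt
Leg 4: heading=112.6°, groundspeed=141.9 kt
Leg 5: heading=283.1°, groundspeed=142.0 kt
Leg 6: heading=75.6°, groundspeed=115.0 kt

Leg 1: desired track 329.7°; wind correction +13.9° → command heading 343.6°, groundspeed 99.9 kt
Leg 2: desired track 58.4°; wind correction -12.0° → command heading 46.4°, groundspeed 96.9 kt
Leg 3: desired track 315.4°; wind correction +16.6° → command heading 332.0°, groundspeed 107.0 kt
Leg 4: desired track 129.9°; wind correction -17.3° → command heading 112.6°, groundspeed 141.9 kt
Leg 5: desired track 265.8°; wind correction +17.3° → command heading 283.1°, groundspeed 142.0 kt
Leg 6: desired track 93.7°; wind correction -18.1° → command heading 75.6°, groundspeed 115.0 kt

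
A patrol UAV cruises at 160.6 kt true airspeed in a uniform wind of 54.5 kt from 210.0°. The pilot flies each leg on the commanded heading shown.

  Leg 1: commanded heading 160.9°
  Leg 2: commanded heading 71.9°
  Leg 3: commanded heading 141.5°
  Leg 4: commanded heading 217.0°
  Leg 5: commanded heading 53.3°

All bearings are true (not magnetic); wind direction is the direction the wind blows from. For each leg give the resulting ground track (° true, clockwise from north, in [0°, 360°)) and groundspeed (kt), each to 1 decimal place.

Leg 1: heading 160.9°; drift -18.3° → track 142.6°, groundspeed 131.5 kt
Leg 2: heading 71.9°; drift -10.3° → track 61.6°, groundspeed 204.4 kt
Leg 3: heading 141.5°; drift -19.8° → track 121.7°, groundspeed 149.5 kt
Leg 4: heading 217.0°; drift +3.6° → track 220.6°, groundspeed 106.7 kt
Leg 5: heading 53.3°; drift -5.8° → track 47.5°, groundspeed 211.8 kt

Leg 1: track=142.6°, groundspeed=131.5 kt
Leg 2: track=61.6°, groundspeed=204.4 kt
Leg 3: track=121.7°, groundspeed=149.5 kt
Leg 4: track=220.6°, groundspeed=106.7 kt
Leg 5: track=47.5°, groundspeed=211.8 kt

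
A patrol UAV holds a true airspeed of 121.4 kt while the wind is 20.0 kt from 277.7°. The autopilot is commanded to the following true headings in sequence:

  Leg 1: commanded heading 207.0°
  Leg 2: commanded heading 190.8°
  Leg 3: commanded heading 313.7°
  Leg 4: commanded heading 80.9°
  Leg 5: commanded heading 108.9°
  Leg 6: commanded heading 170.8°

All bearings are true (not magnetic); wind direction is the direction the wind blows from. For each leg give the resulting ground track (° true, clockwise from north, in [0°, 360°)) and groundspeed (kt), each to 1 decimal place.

Leg 1: heading 207.0°; drift -9.3° → track 197.7°, groundspeed 116.3 kt
Leg 2: heading 190.8°; drift -9.4° → track 181.4°, groundspeed 122.0 kt
Leg 3: heading 313.7°; drift +6.4° → track 320.1°, groundspeed 105.9 kt
Leg 4: heading 80.9°; drift +2.4° → track 83.3°, groundspeed 140.7 kt
Leg 5: heading 108.9°; drift -1.6° → track 107.3°, groundspeed 141.1 kt
Leg 6: heading 170.8°; drift -8.6° → track 162.2°, groundspeed 128.6 kt

Leg 1: track=197.7°, groundspeed=116.3 kt
Leg 2: track=181.4°, groundspeed=122.0 kt
Leg 3: track=320.1°, groundspeed=105.9 kt
Leg 4: track=83.3°, groundspeed=140.7 kt
Leg 5: track=107.3°, groundspeed=141.1 kt
Leg 6: track=162.2°, groundspeed=128.6 kt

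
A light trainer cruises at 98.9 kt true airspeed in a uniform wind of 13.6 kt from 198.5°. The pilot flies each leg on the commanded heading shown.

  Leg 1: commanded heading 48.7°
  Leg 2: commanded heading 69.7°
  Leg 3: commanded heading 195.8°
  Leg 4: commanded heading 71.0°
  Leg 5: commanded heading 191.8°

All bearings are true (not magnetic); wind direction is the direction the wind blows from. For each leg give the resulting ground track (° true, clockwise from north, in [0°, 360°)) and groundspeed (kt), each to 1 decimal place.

Leg 1: track=45.2°, groundspeed=110.9 kt
Leg 2: track=64.1°, groundspeed=107.9 kt
Leg 3: track=195.4°, groundspeed=85.3 kt
Leg 4: track=65.3°, groundspeed=107.7 kt
Leg 5: track=190.7°, groundspeed=85.4 kt

Leg 1: heading 48.7°; drift -3.5° → track 45.2°, groundspeed 110.9 kt
Leg 2: heading 69.7°; drift -5.6° → track 64.1°, groundspeed 107.9 kt
Leg 3: heading 195.8°; drift -0.4° → track 195.4°, groundspeed 85.3 kt
Leg 4: heading 71.0°; drift -5.7° → track 65.3°, groundspeed 107.7 kt
Leg 5: heading 191.8°; drift -1.1° → track 190.7°, groundspeed 85.4 kt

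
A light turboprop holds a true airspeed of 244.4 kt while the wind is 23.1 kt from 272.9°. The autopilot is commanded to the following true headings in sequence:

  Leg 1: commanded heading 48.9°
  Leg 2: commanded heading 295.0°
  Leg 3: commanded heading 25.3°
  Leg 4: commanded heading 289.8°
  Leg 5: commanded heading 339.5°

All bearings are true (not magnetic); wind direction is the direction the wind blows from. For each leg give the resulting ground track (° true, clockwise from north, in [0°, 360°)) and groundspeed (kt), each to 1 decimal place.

Leg 1: track=52.4°, groundspeed=261.5 kt
Leg 2: track=297.2°, groundspeed=223.2 kt
Leg 3: track=30.1°, groundspeed=254.1 kt
Leg 4: track=291.5°, groundspeed=222.4 kt
Leg 5: track=344.6°, groundspeed=236.2 kt

Leg 1: heading 48.9°; drift +3.5° → track 52.4°, groundspeed 261.5 kt
Leg 2: heading 295.0°; drift +2.2° → track 297.2°, groundspeed 223.2 kt
Leg 3: heading 25.3°; drift +4.8° → track 30.1°, groundspeed 254.1 kt
Leg 4: heading 289.8°; drift +1.7° → track 291.5°, groundspeed 222.4 kt
Leg 5: heading 339.5°; drift +5.1° → track 344.6°, groundspeed 236.2 kt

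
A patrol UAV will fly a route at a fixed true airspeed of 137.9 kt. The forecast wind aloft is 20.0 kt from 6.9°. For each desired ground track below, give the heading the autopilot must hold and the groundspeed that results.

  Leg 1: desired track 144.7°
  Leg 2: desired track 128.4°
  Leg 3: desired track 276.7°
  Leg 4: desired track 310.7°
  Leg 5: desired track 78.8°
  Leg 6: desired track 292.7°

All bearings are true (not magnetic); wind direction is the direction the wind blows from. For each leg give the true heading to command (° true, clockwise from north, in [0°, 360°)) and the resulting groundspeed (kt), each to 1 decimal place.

Leg 1: heading=139.1°, groundspeed=152.1 kt
Leg 2: heading=121.3°, groundspeed=147.3 kt
Leg 3: heading=285.0°, groundspeed=136.5 kt
Leg 4: heading=317.6°, groundspeed=125.8 kt
Leg 5: heading=70.9°, groundspeed=130.4 kt
Leg 6: heading=300.7°, groundspeed=131.1 kt

Leg 1: desired track 144.7°; wind correction -5.6° → command heading 139.1°, groundspeed 152.1 kt
Leg 2: desired track 128.4°; wind correction -7.1° → command heading 121.3°, groundspeed 147.3 kt
Leg 3: desired track 276.7°; wind correction +8.3° → command heading 285.0°, groundspeed 136.5 kt
Leg 4: desired track 310.7°; wind correction +6.9° → command heading 317.6°, groundspeed 125.8 kt
Leg 5: desired track 78.8°; wind correction -7.9° → command heading 70.9°, groundspeed 130.4 kt
Leg 6: desired track 292.7°; wind correction +8.0° → command heading 300.7°, groundspeed 131.1 kt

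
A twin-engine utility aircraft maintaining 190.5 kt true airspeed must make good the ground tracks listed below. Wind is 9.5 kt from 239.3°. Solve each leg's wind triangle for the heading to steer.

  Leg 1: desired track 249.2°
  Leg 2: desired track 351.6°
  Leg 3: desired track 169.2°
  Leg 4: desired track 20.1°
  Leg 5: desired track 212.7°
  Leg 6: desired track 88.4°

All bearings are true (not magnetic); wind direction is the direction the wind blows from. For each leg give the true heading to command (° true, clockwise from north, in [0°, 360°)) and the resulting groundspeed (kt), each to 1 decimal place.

Leg 1: heading=248.7°, groundspeed=181.1 kt
Leg 2: heading=349.0°, groundspeed=193.9 kt
Leg 3: heading=171.9°, groundspeed=187.1 kt
Leg 4: heading=18.3°, groundspeed=197.8 kt
Leg 5: heading=214.0°, groundspeed=182.0 kt
Leg 6: heading=89.8°, groundspeed=198.7 kt

Leg 1: desired track 249.2°; wind correction -0.5° → command heading 248.7°, groundspeed 181.1 kt
Leg 2: desired track 351.6°; wind correction -2.6° → command heading 349.0°, groundspeed 193.9 kt
Leg 3: desired track 169.2°; wind correction +2.7° → command heading 171.9°, groundspeed 187.1 kt
Leg 4: desired track 20.1°; wind correction -1.8° → command heading 18.3°, groundspeed 197.8 kt
Leg 5: desired track 212.7°; wind correction +1.3° → command heading 214.0°, groundspeed 182.0 kt
Leg 6: desired track 88.4°; wind correction +1.4° → command heading 89.8°, groundspeed 198.7 kt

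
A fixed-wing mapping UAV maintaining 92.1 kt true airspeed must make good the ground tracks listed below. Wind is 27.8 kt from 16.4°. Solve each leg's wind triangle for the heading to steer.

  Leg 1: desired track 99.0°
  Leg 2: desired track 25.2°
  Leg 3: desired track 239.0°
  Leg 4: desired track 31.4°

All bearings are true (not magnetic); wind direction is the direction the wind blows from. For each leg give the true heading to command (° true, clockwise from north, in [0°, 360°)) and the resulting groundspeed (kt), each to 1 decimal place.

Leg 1: desired track 99.0°; wind correction -17.4° → command heading 81.6°, groundspeed 84.3 kt
Leg 2: desired track 25.2°; wind correction -2.6° → command heading 22.6°, groundspeed 64.5 kt
Leg 3: desired track 239.0°; wind correction +11.8° → command heading 250.8°, groundspeed 110.6 kt
Leg 4: desired track 31.4°; wind correction -4.5° → command heading 26.9°, groundspeed 65.0 kt

Leg 1: heading=81.6°, groundspeed=84.3 kt
Leg 2: heading=22.6°, groundspeed=64.5 kt
Leg 3: heading=250.8°, groundspeed=110.6 kt
Leg 4: heading=26.9°, groundspeed=65.0 kt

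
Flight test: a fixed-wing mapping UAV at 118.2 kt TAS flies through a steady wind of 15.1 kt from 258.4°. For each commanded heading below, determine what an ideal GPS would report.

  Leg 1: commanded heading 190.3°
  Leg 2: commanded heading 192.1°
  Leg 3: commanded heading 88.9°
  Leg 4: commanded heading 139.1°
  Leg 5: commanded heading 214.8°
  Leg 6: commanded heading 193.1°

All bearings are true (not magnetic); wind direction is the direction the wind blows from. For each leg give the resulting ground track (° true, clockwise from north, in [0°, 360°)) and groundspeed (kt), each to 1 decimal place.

Leg 1: heading 190.3°; drift -7.1° → track 183.2°, groundspeed 113.4 kt
Leg 2: heading 192.1°; drift -7.0° → track 185.1°, groundspeed 113.0 kt
Leg 3: heading 88.9°; drift -1.2° → track 87.7°, groundspeed 133.1 kt
Leg 4: heading 139.1°; drift -6.0° → track 133.1°, groundspeed 126.3 kt
Leg 5: heading 214.8°; drift -5.5° → track 209.3°, groundspeed 107.8 kt
Leg 6: heading 193.1°; drift -7.0° → track 186.1°, groundspeed 112.7 kt

Leg 1: track=183.2°, groundspeed=113.4 kt
Leg 2: track=185.1°, groundspeed=113.0 kt
Leg 3: track=87.7°, groundspeed=133.1 kt
Leg 4: track=133.1°, groundspeed=126.3 kt
Leg 5: track=209.3°, groundspeed=107.8 kt
Leg 6: track=186.1°, groundspeed=112.7 kt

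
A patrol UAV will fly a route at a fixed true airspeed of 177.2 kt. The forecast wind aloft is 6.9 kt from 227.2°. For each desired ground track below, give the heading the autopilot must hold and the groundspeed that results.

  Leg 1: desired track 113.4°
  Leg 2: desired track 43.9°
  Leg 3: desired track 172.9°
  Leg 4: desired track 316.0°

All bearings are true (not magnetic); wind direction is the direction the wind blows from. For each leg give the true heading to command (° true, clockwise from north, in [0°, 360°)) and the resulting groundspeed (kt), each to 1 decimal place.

Leg 1: desired track 113.4°; wind correction +2.0° → command heading 115.4°, groundspeed 179.9 kt
Leg 2: desired track 43.9°; wind correction -0.1° → command heading 43.8°, groundspeed 184.1 kt
Leg 3: desired track 172.9°; wind correction +1.8° → command heading 174.7°, groundspeed 173.1 kt
Leg 4: desired track 316.0°; wind correction -2.2° → command heading 313.8°, groundspeed 176.9 kt

Leg 1: heading=115.4°, groundspeed=179.9 kt
Leg 2: heading=43.8°, groundspeed=184.1 kt
Leg 3: heading=174.7°, groundspeed=173.1 kt
Leg 4: heading=313.8°, groundspeed=176.9 kt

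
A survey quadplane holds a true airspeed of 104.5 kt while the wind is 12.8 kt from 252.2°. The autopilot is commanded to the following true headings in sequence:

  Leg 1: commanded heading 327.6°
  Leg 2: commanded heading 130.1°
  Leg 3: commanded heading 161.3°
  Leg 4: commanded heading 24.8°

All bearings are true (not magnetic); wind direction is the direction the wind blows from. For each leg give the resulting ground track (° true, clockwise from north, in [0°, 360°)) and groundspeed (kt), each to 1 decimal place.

Leg 1: heading 327.6°; drift +7.0° → track 334.6°, groundspeed 102.0 kt
Leg 2: heading 130.1°; drift -5.6° → track 124.5°, groundspeed 111.8 kt
Leg 3: heading 161.3°; drift -7.0° → track 154.3°, groundspeed 105.5 kt
Leg 4: heading 24.8°; drift +4.8° → track 29.6°, groundspeed 113.6 kt

Leg 1: track=334.6°, groundspeed=102.0 kt
Leg 2: track=124.5°, groundspeed=111.8 kt
Leg 3: track=154.3°, groundspeed=105.5 kt
Leg 4: track=29.6°, groundspeed=113.6 kt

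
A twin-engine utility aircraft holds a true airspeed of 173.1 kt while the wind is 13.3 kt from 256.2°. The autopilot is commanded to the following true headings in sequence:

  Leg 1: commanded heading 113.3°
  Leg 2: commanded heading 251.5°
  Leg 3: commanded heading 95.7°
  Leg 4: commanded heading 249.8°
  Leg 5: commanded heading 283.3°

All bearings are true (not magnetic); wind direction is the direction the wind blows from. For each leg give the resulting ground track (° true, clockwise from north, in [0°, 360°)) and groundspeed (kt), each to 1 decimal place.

Leg 1: track=110.8°, groundspeed=183.9 kt
Leg 2: track=251.1°, groundspeed=159.8 kt
Leg 3: track=94.3°, groundspeed=185.7 kt
Leg 4: track=249.3°, groundspeed=159.9 kt
Leg 5: track=285.5°, groundspeed=161.4 kt

Leg 1: heading 113.3°; drift -2.5° → track 110.8°, groundspeed 183.9 kt
Leg 2: heading 251.5°; drift -0.4° → track 251.1°, groundspeed 159.8 kt
Leg 3: heading 95.7°; drift -1.4° → track 94.3°, groundspeed 185.7 kt
Leg 4: heading 249.8°; drift -0.5° → track 249.3°, groundspeed 159.9 kt
Leg 5: heading 283.3°; drift +2.2° → track 285.5°, groundspeed 161.4 kt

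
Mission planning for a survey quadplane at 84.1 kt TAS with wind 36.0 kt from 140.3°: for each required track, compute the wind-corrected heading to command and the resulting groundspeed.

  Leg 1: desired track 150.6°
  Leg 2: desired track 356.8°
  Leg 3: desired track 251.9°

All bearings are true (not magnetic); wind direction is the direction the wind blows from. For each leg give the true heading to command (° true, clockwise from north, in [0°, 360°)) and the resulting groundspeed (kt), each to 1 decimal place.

Leg 1: desired track 150.6°; wind correction -4.4° → command heading 146.2°, groundspeed 48.4 kt
Leg 2: desired track 356.8°; wind correction +14.8° → command heading 11.6°, groundspeed 110.3 kt
Leg 3: desired track 251.9°; wind correction -23.5° → command heading 228.4°, groundspeed 90.4 kt

Leg 1: heading=146.2°, groundspeed=48.4 kt
Leg 2: heading=11.6°, groundspeed=110.3 kt
Leg 3: heading=228.4°, groundspeed=90.4 kt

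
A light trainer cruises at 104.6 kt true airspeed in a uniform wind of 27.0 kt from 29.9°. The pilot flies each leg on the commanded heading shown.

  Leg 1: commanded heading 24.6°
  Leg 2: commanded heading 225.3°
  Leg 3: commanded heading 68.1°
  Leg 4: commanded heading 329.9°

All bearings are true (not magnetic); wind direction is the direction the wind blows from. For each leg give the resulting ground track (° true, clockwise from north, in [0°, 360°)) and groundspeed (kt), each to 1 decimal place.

Leg 1: heading 24.6°; drift -1.8° → track 22.8°, groundspeed 77.8 kt
Leg 2: heading 225.3°; drift -3.1° → track 222.2°, groundspeed 130.8 kt
Leg 3: heading 68.1°; drift +11.3° → track 79.4°, groundspeed 85.0 kt
Leg 4: heading 329.9°; drift -14.4° → track 315.5°, groundspeed 94.1 kt

Leg 1: track=22.8°, groundspeed=77.8 kt
Leg 2: track=222.2°, groundspeed=130.8 kt
Leg 3: track=79.4°, groundspeed=85.0 kt
Leg 4: track=315.5°, groundspeed=94.1 kt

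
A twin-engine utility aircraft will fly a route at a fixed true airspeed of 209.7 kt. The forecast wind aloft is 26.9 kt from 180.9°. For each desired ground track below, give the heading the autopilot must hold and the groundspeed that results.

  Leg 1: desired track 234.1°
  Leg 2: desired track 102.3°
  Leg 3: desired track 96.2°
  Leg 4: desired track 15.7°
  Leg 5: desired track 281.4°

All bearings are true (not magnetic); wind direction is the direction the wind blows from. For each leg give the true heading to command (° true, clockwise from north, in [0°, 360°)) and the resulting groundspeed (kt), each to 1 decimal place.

Leg 1: desired track 234.1°; wind correction -5.9° → command heading 228.2°, groundspeed 192.5 kt
Leg 2: desired track 102.3°; wind correction +7.2° → command heading 109.5°, groundspeed 202.7 kt
Leg 3: desired track 96.2°; wind correction +7.3° → command heading 103.5°, groundspeed 205.5 kt
Leg 4: desired track 15.7°; wind correction +1.9° → command heading 17.6°, groundspeed 235.6 kt
Leg 5: desired track 281.4°; wind correction -7.2° → command heading 274.2°, groundspeed 212.9 kt

Leg 1: heading=228.2°, groundspeed=192.5 kt
Leg 2: heading=109.5°, groundspeed=202.7 kt
Leg 3: heading=103.5°, groundspeed=205.5 kt
Leg 4: heading=17.6°, groundspeed=235.6 kt
Leg 5: heading=274.2°, groundspeed=212.9 kt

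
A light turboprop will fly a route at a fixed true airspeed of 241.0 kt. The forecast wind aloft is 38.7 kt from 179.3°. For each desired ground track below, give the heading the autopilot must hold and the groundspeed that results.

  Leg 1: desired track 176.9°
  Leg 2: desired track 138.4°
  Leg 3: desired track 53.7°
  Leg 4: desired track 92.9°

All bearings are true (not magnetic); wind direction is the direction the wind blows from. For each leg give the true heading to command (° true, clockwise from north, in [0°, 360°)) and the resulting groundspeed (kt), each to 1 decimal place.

Leg 1: desired track 176.9°; wind correction +0.4° → command heading 177.3°, groundspeed 202.3 kt
Leg 2: desired track 138.4°; wind correction +6.0° → command heading 144.4°, groundspeed 210.4 kt
Leg 3: desired track 53.7°; wind correction +7.5° → command heading 61.2°, groundspeed 261.5 kt
Leg 4: desired track 92.9°; wind correction +9.2° → command heading 102.1°, groundspeed 235.5 kt

Leg 1: heading=177.3°, groundspeed=202.3 kt
Leg 2: heading=144.4°, groundspeed=210.4 kt
Leg 3: heading=61.2°, groundspeed=261.5 kt
Leg 4: heading=102.1°, groundspeed=235.5 kt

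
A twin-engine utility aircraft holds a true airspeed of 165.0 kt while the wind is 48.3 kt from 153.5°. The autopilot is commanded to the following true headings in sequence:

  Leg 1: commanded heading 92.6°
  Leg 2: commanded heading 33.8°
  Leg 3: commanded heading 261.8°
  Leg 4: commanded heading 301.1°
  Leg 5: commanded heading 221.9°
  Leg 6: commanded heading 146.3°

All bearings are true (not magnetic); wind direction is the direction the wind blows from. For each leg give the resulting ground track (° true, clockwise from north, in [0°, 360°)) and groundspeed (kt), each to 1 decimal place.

Leg 1: heading 92.6°; drift -16.6° → track 76.0°, groundspeed 147.7 kt
Leg 2: heading 33.8°; drift -12.5° → track 21.3°, groundspeed 193.5 kt
Leg 3: heading 261.8°; drift +14.3° → track 276.1°, groundspeed 185.9 kt
Leg 4: heading 301.1°; drift +7.2° → track 308.3°, groundspeed 207.4 kt
Leg 5: heading 221.9°; drift +17.0° → track 238.9°, groundspeed 153.9 kt
Leg 6: heading 146.3°; drift -3.0° → track 143.3°, groundspeed 117.2 kt

Leg 1: track=76.0°, groundspeed=147.7 kt
Leg 2: track=21.3°, groundspeed=193.5 kt
Leg 3: track=276.1°, groundspeed=185.9 kt
Leg 4: track=308.3°, groundspeed=207.4 kt
Leg 5: track=238.9°, groundspeed=153.9 kt
Leg 6: track=143.3°, groundspeed=117.2 kt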